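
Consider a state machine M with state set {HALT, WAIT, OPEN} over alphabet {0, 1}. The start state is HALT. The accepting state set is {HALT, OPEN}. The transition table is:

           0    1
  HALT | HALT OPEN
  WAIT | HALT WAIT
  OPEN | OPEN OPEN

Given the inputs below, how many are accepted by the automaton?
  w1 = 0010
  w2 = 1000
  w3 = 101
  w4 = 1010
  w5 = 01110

5

w1:
  start at HALT
  read '0': HALT → HALT
  read '0': HALT → HALT
  read '1': HALT → OPEN
  read '0': OPEN → OPEN
  end OPEN, accepted
w2:
  start at HALT
  read '1': HALT → OPEN
  read '0': OPEN → OPEN
  read '0': OPEN → OPEN
  read '0': OPEN → OPEN
  end OPEN, accepted
w3:
  start at HALT
  read '1': HALT → OPEN
  read '0': OPEN → OPEN
  read '1': OPEN → OPEN
  end OPEN, accepted
w4:
  start at HALT
  read '1': HALT → OPEN
  read '0': OPEN → OPEN
  read '1': OPEN → OPEN
  read '0': OPEN → OPEN
  end OPEN, accepted
w5:
  start at HALT
  read '0': HALT → HALT
  read '1': HALT → OPEN
  read '1': OPEN → OPEN
  read '1': OPEN → OPEN
  read '0': OPEN → OPEN
  end OPEN, accepted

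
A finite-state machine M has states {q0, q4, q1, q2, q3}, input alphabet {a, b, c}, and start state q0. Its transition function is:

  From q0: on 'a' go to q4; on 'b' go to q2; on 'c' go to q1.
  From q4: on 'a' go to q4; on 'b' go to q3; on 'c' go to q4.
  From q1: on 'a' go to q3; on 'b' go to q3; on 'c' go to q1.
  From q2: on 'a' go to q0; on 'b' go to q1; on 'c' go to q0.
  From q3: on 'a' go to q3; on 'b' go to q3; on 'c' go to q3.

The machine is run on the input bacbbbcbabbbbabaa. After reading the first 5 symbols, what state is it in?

q0 → q2 → q0 → q1 → q3 → q3
After 5 symbols: q3.

q3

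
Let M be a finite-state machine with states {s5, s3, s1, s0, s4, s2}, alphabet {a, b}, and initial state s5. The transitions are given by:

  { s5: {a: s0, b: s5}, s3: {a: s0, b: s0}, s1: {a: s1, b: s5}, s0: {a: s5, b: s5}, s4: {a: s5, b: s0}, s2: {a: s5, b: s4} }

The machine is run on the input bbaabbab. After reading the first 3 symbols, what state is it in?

s0

Trace: s5 -b-> s5 -b-> s5 -a-> s0
After 3 symbols: s0.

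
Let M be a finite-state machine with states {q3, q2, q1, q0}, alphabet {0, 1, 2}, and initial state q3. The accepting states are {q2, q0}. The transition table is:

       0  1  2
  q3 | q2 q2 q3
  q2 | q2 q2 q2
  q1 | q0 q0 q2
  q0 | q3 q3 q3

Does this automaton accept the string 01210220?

start at q3
read '0': q3 → q2
read '1': q2 → q2
read '2': q2 → q2
read '1': q2 → q2
read '0': q2 → q2
read '2': q2 → q2
read '2': q2 → q2
read '0': q2 → q2
End state q2 is accepting.

Yes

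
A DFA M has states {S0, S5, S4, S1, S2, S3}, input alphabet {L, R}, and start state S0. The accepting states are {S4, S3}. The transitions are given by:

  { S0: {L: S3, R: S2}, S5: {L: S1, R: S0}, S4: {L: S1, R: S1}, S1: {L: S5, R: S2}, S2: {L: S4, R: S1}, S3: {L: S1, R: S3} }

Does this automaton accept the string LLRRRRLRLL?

S0 → S3 → S1 → S2 → S1 → S2 → S1 → S5 → S0 → S3 → S1
End state S1 is not accepting.

No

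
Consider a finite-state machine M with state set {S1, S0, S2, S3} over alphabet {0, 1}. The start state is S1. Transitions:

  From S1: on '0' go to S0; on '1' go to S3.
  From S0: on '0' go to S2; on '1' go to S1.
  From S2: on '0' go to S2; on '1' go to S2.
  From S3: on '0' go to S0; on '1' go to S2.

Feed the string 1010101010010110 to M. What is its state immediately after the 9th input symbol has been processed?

start at S1
read '1': S1 → S3
read '0': S3 → S0
read '1': S0 → S1
read '0': S1 → S0
read '1': S0 → S1
read '0': S1 → S0
read '1': S0 → S1
read '0': S1 → S0
read '1': S0 → S1
After 9 symbols: S1.

S1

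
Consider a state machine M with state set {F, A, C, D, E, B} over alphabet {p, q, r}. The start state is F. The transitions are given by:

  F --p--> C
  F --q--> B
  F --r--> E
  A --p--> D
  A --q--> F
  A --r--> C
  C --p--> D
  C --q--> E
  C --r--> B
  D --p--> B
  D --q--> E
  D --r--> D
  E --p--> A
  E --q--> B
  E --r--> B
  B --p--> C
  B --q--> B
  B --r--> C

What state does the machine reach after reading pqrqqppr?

Trace: F -p-> C -q-> E -r-> B -q-> B -q-> B -p-> C -p-> D -r-> D

D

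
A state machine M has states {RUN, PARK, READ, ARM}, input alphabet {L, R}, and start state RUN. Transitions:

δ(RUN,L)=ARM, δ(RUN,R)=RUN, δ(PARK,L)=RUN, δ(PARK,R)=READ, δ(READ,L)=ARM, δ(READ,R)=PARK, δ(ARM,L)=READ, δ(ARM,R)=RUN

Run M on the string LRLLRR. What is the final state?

READ

start at RUN
read 'L': RUN → ARM
read 'R': ARM → RUN
read 'L': RUN → ARM
read 'L': ARM → READ
read 'R': READ → PARK
read 'R': PARK → READ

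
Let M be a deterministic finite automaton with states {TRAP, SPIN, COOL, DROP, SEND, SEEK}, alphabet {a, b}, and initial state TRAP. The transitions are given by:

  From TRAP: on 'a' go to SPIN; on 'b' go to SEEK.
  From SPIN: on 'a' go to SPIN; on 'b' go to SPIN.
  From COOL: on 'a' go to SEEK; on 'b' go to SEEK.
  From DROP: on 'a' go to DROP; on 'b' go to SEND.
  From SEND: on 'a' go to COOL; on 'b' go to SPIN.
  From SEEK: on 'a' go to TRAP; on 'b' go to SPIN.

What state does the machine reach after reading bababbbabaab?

SPIN

start at TRAP
read 'b': TRAP → SEEK
read 'a': SEEK → TRAP
read 'b': TRAP → SEEK
read 'a': SEEK → TRAP
read 'b': TRAP → SEEK
read 'b': SEEK → SPIN
read 'b': SPIN → SPIN
read 'a': SPIN → SPIN
read 'b': SPIN → SPIN
read 'a': SPIN → SPIN
read 'a': SPIN → SPIN
read 'b': SPIN → SPIN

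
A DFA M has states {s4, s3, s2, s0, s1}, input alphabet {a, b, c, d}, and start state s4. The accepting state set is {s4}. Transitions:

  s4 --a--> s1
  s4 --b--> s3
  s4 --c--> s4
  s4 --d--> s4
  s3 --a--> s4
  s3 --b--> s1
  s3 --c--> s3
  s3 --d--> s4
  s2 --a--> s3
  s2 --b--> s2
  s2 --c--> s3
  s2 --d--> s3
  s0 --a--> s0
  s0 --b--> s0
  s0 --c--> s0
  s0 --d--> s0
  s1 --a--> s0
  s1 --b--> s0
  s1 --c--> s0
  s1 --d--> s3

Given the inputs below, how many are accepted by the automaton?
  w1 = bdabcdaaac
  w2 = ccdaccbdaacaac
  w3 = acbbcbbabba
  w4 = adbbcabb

0

w1: s4 → s3 → s4 → s1 → s0 → s0 → s0 → s0 → s0 → s0 → s0  → end s0, rejected
w2: s4 → s4 → s4 → s4 → s1 → s0 → s0 → s0 → s0 → s0 → s0 → s0 → s0 → s0 → s0  → end s0, rejected
w3: s4 → s1 → s0 → s0 → s0 → s0 → s0 → s0 → s0 → s0 → s0 → s0  → end s0, rejected
w4: s4 → s1 → s3 → s1 → s0 → s0 → s0 → s0 → s0  → end s0, rejected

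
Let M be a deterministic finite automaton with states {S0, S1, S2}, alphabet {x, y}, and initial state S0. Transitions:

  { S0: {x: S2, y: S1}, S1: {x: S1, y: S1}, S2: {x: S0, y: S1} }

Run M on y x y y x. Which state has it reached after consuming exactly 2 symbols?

S1

S0 → S1 → S1
After 2 symbols: S1.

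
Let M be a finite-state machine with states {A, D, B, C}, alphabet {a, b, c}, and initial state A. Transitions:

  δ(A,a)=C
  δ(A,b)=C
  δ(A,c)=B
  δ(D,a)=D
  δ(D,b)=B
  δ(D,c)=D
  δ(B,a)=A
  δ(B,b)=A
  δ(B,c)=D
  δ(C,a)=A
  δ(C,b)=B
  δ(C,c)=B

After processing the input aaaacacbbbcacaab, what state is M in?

start at A
read 'a': A → C
read 'a': C → A
read 'a': A → C
read 'a': C → A
read 'c': A → B
read 'a': B → A
read 'c': A → B
read 'b': B → A
read 'b': A → C
read 'b': C → B
read 'c': B → D
read 'a': D → D
read 'c': D → D
read 'a': D → D
read 'a': D → D
read 'b': D → B

B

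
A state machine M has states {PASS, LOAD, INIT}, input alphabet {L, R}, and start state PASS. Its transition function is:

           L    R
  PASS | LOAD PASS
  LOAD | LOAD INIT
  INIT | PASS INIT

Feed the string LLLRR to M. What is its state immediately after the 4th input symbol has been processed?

INIT

Trace: PASS -L-> LOAD -L-> LOAD -L-> LOAD -R-> INIT
After 4 symbols: INIT.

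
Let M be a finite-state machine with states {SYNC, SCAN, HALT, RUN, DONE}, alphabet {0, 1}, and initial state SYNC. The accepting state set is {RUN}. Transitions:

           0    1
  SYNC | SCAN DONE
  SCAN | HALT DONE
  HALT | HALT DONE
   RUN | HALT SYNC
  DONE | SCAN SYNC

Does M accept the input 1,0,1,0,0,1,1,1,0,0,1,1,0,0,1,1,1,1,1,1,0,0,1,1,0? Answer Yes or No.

No

SYNC → DONE → SCAN → DONE → SCAN → HALT → DONE → SYNC → DONE → SCAN → HALT → DONE → SYNC → SCAN → HALT → DONE → SYNC → DONE → SYNC → DONE → SYNC → SCAN → HALT → DONE → SYNC → SCAN
End state SCAN is not accepting.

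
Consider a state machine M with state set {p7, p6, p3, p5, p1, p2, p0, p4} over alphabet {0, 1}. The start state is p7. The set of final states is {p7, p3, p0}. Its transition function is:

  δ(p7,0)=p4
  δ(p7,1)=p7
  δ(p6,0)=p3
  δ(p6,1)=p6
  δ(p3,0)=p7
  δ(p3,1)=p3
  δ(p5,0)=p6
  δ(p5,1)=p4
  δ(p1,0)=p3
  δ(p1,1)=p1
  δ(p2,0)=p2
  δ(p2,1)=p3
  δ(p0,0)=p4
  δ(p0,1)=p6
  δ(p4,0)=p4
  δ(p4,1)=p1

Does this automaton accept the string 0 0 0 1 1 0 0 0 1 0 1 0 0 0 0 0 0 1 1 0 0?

Trace: p7 -0-> p4 -0-> p4 -0-> p4 -1-> p1 -1-> p1 -0-> p3 -0-> p7 -0-> p4 -1-> p1 -0-> p3 -1-> p3 -0-> p7 -0-> p4 -0-> p4 -0-> p4 -0-> p4 -0-> p4 -1-> p1 -1-> p1 -0-> p3 -0-> p7
End state p7 is accepting.

Yes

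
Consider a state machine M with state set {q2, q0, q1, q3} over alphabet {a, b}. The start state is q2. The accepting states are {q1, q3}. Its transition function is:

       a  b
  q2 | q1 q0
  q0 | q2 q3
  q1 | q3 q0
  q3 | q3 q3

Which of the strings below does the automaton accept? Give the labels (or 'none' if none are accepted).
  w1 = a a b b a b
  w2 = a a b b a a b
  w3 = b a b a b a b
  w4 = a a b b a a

w1: Trace: q2 -a-> q1 -a-> q3 -b-> q3 -b-> q3 -a-> q3 -b-> q3  → end q3, accepted
w2: Trace: q2 -a-> q1 -a-> q3 -b-> q3 -b-> q3 -a-> q3 -a-> q3 -b-> q3  → end q3, accepted
w3: Trace: q2 -b-> q0 -a-> q2 -b-> q0 -a-> q2 -b-> q0 -a-> q2 -b-> q0  → end q0, rejected
w4: Trace: q2 -a-> q1 -a-> q3 -b-> q3 -b-> q3 -a-> q3 -a-> q3  → end q3, accepted

w1, w2, w4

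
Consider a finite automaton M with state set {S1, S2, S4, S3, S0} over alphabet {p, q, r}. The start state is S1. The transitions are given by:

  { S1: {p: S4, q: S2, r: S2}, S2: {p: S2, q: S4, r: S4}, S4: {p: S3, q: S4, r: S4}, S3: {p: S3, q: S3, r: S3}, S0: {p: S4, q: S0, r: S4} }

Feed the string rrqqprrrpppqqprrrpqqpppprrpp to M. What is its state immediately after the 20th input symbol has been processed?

S3

S1 → S2 → S4 → S4 → S4 → S3 → S3 → S3 → S3 → S3 → S3 → S3 → S3 → S3 → S3 → S3 → S3 → S3 → S3 → S3 → S3
After 20 symbols: S3.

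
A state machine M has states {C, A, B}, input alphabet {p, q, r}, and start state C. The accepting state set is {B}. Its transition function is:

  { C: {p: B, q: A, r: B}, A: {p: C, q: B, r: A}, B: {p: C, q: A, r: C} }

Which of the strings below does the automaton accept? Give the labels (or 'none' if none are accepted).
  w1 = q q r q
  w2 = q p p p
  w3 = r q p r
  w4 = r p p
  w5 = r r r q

w1: Trace: C -q-> A -q-> B -r-> C -q-> A  → end A, rejected
w2: Trace: C -q-> A -p-> C -p-> B -p-> C  → end C, rejected
w3: Trace: C -r-> B -q-> A -p-> C -r-> B  → end B, accepted
w4: Trace: C -r-> B -p-> C -p-> B  → end B, accepted
w5: Trace: C -r-> B -r-> C -r-> B -q-> A  → end A, rejected

w3, w4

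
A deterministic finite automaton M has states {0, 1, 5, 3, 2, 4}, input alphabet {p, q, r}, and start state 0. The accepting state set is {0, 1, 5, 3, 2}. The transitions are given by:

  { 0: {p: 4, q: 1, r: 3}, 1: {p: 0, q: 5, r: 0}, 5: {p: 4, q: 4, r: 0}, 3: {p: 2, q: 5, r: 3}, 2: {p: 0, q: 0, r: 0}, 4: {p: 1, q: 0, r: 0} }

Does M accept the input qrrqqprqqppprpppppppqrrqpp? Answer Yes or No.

0 → 1 → 0 → 3 → 5 → 4 → 1 → 0 → 1 → 5 → 4 → 1 → 0 → 3 → 2 → 0 → 4 → 1 → 0 → 4 → 1 → 5 → 0 → 3 → 5 → 4 → 1
End state 1 is accepting.

Yes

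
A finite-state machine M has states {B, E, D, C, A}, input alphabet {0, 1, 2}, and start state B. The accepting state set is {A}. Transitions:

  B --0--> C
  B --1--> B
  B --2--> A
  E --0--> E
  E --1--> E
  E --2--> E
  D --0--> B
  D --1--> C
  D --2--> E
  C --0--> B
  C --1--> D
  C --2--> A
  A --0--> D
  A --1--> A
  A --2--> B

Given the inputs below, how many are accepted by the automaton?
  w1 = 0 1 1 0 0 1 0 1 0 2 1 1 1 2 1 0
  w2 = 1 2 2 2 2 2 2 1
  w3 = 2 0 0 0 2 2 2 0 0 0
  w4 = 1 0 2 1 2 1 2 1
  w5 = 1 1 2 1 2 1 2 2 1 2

w1: Trace: B -0-> C -1-> D -1-> C -0-> B -0-> C -1-> D -0-> B -1-> B -0-> C -2-> A -1-> A -1-> A -1-> A -2-> B -1-> B -0-> C  → end C, rejected
w2: Trace: B -1-> B -2-> A -2-> B -2-> A -2-> B -2-> A -2-> B -1-> B  → end B, rejected
w3: Trace: B -2-> A -0-> D -0-> B -0-> C -2-> A -2-> B -2-> A -0-> D -0-> B -0-> C  → end C, rejected
w4: Trace: B -1-> B -0-> C -2-> A -1-> A -2-> B -1-> B -2-> A -1-> A  → end A, accepted
w5: Trace: B -1-> B -1-> B -2-> A -1-> A -2-> B -1-> B -2-> A -2-> B -1-> B -2-> A  → end A, accepted

2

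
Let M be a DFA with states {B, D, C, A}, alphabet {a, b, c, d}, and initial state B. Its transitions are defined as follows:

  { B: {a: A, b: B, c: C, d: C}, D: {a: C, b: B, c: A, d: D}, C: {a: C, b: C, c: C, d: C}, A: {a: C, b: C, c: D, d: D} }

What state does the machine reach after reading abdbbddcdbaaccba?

C

Trace: B -a-> A -b-> C -d-> C -b-> C -b-> C -d-> C -d-> C -c-> C -d-> C -b-> C -a-> C -a-> C -c-> C -c-> C -b-> C -a-> C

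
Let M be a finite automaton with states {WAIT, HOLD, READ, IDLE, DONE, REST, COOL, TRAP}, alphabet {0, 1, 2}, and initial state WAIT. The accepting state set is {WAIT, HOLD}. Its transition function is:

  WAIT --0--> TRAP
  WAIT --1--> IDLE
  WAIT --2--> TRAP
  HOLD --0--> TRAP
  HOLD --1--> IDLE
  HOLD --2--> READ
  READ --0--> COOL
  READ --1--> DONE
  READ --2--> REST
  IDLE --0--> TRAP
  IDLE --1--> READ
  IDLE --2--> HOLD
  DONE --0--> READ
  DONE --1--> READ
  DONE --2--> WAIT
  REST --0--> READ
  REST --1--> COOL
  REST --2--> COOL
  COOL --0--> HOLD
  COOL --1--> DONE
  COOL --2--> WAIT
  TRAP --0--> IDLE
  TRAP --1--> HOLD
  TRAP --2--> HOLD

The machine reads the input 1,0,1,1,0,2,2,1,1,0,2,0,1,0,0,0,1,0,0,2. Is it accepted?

Yes

Trace: WAIT -1-> IDLE -0-> TRAP -1-> HOLD -1-> IDLE -0-> TRAP -2-> HOLD -2-> READ -1-> DONE -1-> READ -0-> COOL -2-> WAIT -0-> TRAP -1-> HOLD -0-> TRAP -0-> IDLE -0-> TRAP -1-> HOLD -0-> TRAP -0-> IDLE -2-> HOLD
End state HOLD is accepting.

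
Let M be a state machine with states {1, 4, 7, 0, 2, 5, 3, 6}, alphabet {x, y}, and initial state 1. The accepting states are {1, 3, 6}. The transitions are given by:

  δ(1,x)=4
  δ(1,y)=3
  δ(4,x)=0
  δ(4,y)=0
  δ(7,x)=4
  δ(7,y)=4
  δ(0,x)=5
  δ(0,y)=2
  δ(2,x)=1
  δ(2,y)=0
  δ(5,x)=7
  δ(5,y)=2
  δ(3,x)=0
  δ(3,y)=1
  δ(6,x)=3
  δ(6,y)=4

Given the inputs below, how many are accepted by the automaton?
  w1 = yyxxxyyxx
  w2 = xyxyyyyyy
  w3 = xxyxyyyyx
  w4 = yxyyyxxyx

0

w1:
  start at 1
  read 'y': 1 → 3
  read 'y': 3 → 1
  read 'x': 1 → 4
  read 'x': 4 → 0
  read 'x': 0 → 5
  read 'y': 5 → 2
  read 'y': 2 → 0
  read 'x': 0 → 5
  read 'x': 5 → 7
  end 7, rejected
w2:
  start at 1
  read 'x': 1 → 4
  read 'y': 4 → 0
  read 'x': 0 → 5
  read 'y': 5 → 2
  read 'y': 2 → 0
  read 'y': 0 → 2
  read 'y': 2 → 0
  read 'y': 0 → 2
  read 'y': 2 → 0
  end 0, rejected
w3:
  start at 1
  read 'x': 1 → 4
  read 'x': 4 → 0
  read 'y': 0 → 2
  read 'x': 2 → 1
  read 'y': 1 → 3
  read 'y': 3 → 1
  read 'y': 1 → 3
  read 'y': 3 → 1
  read 'x': 1 → 4
  end 4, rejected
w4:
  start at 1
  read 'y': 1 → 3
  read 'x': 3 → 0
  read 'y': 0 → 2
  read 'y': 2 → 0
  read 'y': 0 → 2
  read 'x': 2 → 1
  read 'x': 1 → 4
  read 'y': 4 → 0
  read 'x': 0 → 5
  end 5, rejected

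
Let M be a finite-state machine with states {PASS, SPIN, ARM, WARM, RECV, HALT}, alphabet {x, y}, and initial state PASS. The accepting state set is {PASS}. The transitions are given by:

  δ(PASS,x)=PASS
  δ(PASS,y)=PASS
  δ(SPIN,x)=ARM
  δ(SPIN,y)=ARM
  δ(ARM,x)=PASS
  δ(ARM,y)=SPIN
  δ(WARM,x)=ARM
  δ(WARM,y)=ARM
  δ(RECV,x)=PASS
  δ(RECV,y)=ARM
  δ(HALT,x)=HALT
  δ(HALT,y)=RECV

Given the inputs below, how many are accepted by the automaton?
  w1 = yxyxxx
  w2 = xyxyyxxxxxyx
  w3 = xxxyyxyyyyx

3

w1: PASS → PASS → PASS → PASS → PASS → PASS → PASS  → end PASS, accepted
w2: PASS → PASS → PASS → PASS → PASS → PASS → PASS → PASS → PASS → PASS → PASS → PASS → PASS  → end PASS, accepted
w3: PASS → PASS → PASS → PASS → PASS → PASS → PASS → PASS → PASS → PASS → PASS → PASS  → end PASS, accepted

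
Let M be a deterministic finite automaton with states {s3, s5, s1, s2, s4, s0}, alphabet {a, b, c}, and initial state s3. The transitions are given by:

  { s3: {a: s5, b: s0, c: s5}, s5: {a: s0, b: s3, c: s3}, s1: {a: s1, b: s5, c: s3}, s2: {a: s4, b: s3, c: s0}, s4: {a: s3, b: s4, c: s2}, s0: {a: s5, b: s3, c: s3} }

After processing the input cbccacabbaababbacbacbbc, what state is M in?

s3 → s5 → s3 → s5 → s3 → s5 → s3 → s5 → s3 → s0 → s5 → s0 → s3 → s5 → s3 → s0 → s5 → s3 → s0 → s5 → s3 → s0 → s3 → s5

s5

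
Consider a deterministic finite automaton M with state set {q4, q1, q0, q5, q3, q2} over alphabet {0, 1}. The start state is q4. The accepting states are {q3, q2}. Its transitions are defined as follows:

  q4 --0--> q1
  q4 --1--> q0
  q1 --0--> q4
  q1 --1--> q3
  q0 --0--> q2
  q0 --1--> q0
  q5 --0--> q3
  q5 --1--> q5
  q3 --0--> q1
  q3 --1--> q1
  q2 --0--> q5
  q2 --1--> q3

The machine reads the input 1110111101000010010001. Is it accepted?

q4 → q0 → q0 → q0 → q2 → q3 → q1 → q3 → q1 → q4 → q0 → q2 → q5 → q3 → q1 → q3 → q1 → q4 → q0 → q2 → q5 → q3 → q1
End state q1 is not accepting.

No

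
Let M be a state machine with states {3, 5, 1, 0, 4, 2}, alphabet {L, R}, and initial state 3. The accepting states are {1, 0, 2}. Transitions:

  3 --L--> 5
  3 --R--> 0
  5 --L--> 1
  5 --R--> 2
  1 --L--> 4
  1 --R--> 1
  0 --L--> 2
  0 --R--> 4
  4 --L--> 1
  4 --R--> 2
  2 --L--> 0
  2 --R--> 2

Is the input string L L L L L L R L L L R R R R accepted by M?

Trace: 3 -L-> 5 -L-> 1 -L-> 4 -L-> 1 -L-> 4 -L-> 1 -R-> 1 -L-> 4 -L-> 1 -L-> 4 -R-> 2 -R-> 2 -R-> 2 -R-> 2
End state 2 is accepting.

Yes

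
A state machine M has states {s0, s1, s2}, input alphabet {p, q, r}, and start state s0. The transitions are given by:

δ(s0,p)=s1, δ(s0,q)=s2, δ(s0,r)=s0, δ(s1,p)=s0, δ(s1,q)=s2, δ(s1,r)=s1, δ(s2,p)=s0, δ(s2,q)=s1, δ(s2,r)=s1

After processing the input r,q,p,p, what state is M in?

s1

s0 → s0 → s2 → s0 → s1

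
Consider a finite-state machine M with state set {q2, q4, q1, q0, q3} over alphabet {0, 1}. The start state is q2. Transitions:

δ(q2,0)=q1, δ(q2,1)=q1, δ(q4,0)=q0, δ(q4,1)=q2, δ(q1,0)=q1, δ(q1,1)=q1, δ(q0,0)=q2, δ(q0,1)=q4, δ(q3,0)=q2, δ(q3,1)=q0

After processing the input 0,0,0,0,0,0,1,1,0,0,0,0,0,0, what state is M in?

q1

q2 → q1 → q1 → q1 → q1 → q1 → q1 → q1 → q1 → q1 → q1 → q1 → q1 → q1 → q1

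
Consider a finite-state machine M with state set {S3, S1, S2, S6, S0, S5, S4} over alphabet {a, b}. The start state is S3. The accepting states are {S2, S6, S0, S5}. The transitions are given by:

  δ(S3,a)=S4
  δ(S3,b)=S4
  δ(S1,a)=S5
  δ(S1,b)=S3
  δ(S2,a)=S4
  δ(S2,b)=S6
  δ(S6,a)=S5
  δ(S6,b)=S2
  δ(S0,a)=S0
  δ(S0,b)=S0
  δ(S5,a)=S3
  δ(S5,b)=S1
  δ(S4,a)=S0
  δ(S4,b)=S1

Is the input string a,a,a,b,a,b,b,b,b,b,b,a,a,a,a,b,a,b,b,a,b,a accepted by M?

S3 → S4 → S0 → S0 → S0 → S0 → S0 → S0 → S0 → S0 → S0 → S0 → S0 → S0 → S0 → S0 → S0 → S0 → S0 → S0 → S0 → S0 → S0
End state S0 is accepting.

Yes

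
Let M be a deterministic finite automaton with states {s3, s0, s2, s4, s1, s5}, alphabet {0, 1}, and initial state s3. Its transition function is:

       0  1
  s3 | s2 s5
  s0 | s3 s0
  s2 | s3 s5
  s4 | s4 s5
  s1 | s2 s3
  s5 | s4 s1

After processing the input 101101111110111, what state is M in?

start at s3
read '1': s3 → s5
read '0': s5 → s4
read '1': s4 → s5
read '1': s5 → s1
read '0': s1 → s2
read '1': s2 → s5
read '1': s5 → s1
read '1': s1 → s3
read '1': s3 → s5
read '1': s5 → s1
read '1': s1 → s3
read '0': s3 → s2
read '1': s2 → s5
read '1': s5 → s1
read '1': s1 → s3

s3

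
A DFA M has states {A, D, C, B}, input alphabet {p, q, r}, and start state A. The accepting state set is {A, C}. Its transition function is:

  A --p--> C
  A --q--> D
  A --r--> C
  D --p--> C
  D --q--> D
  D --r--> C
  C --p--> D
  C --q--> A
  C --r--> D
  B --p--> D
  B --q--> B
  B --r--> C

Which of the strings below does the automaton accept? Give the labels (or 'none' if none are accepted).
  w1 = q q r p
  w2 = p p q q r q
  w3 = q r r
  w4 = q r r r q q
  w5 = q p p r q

w1: Trace: A -q-> D -q-> D -r-> C -p-> D  → end D, rejected
w2: Trace: A -p-> C -p-> D -q-> D -q-> D -r-> C -q-> A  → end A, accepted
w3: Trace: A -q-> D -r-> C -r-> D  → end D, rejected
w4: Trace: A -q-> D -r-> C -r-> D -r-> C -q-> A -q-> D  → end D, rejected
w5: Trace: A -q-> D -p-> C -p-> D -r-> C -q-> A  → end A, accepted

w2, w5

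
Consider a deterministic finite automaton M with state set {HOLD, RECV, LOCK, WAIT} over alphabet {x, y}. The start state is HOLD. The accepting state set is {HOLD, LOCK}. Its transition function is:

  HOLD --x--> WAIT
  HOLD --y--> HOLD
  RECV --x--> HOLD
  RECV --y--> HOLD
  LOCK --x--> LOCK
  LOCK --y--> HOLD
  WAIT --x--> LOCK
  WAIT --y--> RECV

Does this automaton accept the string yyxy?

Trace: HOLD -y-> HOLD -y-> HOLD -x-> WAIT -y-> RECV
End state RECV is not accepting.

No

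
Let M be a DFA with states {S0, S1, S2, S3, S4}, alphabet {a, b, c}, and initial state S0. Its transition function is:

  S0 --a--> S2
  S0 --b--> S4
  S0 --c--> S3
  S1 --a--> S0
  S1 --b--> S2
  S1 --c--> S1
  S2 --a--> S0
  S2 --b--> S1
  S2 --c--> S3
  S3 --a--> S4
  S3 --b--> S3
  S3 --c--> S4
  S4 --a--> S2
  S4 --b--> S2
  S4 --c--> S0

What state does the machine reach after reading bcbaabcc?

S3

S0 → S4 → S0 → S4 → S2 → S0 → S4 → S0 → S3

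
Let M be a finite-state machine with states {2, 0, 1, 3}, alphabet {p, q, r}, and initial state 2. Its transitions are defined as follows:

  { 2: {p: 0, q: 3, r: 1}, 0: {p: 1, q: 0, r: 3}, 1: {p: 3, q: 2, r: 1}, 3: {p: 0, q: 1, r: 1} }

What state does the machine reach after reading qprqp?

3

start at 2
read 'q': 2 → 3
read 'p': 3 → 0
read 'r': 0 → 3
read 'q': 3 → 1
read 'p': 1 → 3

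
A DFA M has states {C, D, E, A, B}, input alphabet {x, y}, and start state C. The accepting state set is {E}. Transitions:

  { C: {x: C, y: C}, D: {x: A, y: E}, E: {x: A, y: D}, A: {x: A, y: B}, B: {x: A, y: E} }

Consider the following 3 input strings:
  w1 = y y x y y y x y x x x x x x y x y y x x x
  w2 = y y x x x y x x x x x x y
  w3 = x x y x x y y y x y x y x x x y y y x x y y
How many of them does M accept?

w1:
  start at C
  read 'y': C → C
  read 'y': C → C
  read 'x': C → C
  read 'y': C → C
  read 'y': C → C
  read 'y': C → C
  read 'x': C → C
  read 'y': C → C
  read 'x': C → C
  read 'x': C → C
  read 'x': C → C
  read 'x': C → C
  read 'x': C → C
  read 'x': C → C
  read 'y': C → C
  read 'x': C → C
  read 'y': C → C
  read 'y': C → C
  read 'x': C → C
  read 'x': C → C
  read 'x': C → C
  end C, rejected
w2:
  start at C
  read 'y': C → C
  read 'y': C → C
  read 'x': C → C
  read 'x': C → C
  read 'x': C → C
  read 'y': C → C
  read 'x': C → C
  read 'x': C → C
  read 'x': C → C
  read 'x': C → C
  read 'x': C → C
  read 'x': C → C
  read 'y': C → C
  end C, rejected
w3:
  start at C
  read 'x': C → C
  read 'x': C → C
  read 'y': C → C
  read 'x': C → C
  read 'x': C → C
  read 'y': C → C
  read 'y': C → C
  read 'y': C → C
  read 'x': C → C
  read 'y': C → C
  read 'x': C → C
  read 'y': C → C
  read 'x': C → C
  read 'x': C → C
  read 'x': C → C
  read 'y': C → C
  read 'y': C → C
  read 'y': C → C
  read 'x': C → C
  read 'x': C → C
  read 'y': C → C
  read 'y': C → C
  end C, rejected

0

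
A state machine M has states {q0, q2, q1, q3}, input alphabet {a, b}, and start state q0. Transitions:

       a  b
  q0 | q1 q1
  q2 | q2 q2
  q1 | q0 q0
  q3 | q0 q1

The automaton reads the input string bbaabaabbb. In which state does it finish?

q0

Trace: q0 -b-> q1 -b-> q0 -a-> q1 -a-> q0 -b-> q1 -a-> q0 -a-> q1 -b-> q0 -b-> q1 -b-> q0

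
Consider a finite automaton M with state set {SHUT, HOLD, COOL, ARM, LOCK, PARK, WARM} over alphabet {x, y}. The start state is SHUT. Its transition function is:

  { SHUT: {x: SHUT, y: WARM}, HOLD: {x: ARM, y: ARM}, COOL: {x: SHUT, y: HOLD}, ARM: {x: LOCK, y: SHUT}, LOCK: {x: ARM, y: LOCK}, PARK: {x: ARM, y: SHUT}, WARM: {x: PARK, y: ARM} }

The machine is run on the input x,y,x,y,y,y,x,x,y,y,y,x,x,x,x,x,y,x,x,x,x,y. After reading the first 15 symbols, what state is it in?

Trace: SHUT -x-> SHUT -y-> WARM -x-> PARK -y-> SHUT -y-> WARM -y-> ARM -x-> LOCK -x-> ARM -y-> SHUT -y-> WARM -y-> ARM -x-> LOCK -x-> ARM -x-> LOCK -x-> ARM
After 15 symbols: ARM.

ARM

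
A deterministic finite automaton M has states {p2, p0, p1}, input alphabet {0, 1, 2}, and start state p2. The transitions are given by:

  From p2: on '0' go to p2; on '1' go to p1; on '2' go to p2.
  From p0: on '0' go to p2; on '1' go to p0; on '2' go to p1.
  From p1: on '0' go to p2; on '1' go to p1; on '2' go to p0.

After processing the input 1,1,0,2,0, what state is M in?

p2 → p1 → p1 → p2 → p2 → p2

p2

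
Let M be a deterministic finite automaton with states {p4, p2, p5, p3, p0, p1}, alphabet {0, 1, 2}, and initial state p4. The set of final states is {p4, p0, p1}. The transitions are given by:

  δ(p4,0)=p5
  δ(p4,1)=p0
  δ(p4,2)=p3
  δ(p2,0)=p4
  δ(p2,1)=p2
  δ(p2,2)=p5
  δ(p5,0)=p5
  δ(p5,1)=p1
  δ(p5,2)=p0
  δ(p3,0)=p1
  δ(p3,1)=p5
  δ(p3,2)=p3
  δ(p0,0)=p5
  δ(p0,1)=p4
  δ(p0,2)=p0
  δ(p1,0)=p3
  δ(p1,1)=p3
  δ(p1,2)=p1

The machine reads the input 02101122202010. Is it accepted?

start at p4
read '0': p4 → p5
read '2': p5 → p0
read '1': p0 → p4
read '0': p4 → p5
read '1': p5 → p1
read '1': p1 → p3
read '2': p3 → p3
read '2': p3 → p3
read '2': p3 → p3
read '0': p3 → p1
read '2': p1 → p1
read '0': p1 → p3
read '1': p3 → p5
read '0': p5 → p5
End state p5 is not accepting.

No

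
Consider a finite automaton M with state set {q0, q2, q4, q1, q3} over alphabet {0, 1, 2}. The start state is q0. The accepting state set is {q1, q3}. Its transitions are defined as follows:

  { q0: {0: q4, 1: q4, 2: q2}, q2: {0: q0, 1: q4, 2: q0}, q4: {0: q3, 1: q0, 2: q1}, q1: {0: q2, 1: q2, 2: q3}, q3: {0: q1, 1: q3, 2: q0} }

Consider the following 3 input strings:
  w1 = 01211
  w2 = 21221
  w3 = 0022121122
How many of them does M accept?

w1: Trace: q0 -0-> q4 -1-> q0 -2-> q2 -1-> q4 -1-> q0  → end q0, rejected
w2: Trace: q0 -2-> q2 -1-> q4 -2-> q1 -2-> q3 -1-> q3  → end q3, accepted
w3: Trace: q0 -0-> q4 -0-> q3 -2-> q0 -2-> q2 -1-> q4 -2-> q1 -1-> q2 -1-> q4 -2-> q1 -2-> q3  → end q3, accepted

2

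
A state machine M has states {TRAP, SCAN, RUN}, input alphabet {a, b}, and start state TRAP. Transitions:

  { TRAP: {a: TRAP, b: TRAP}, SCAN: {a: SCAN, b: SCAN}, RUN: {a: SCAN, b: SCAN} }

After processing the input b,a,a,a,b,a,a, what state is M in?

start at TRAP
read 'b': TRAP → TRAP
read 'a': TRAP → TRAP
read 'a': TRAP → TRAP
read 'a': TRAP → TRAP
read 'b': TRAP → TRAP
read 'a': TRAP → TRAP
read 'a': TRAP → TRAP

TRAP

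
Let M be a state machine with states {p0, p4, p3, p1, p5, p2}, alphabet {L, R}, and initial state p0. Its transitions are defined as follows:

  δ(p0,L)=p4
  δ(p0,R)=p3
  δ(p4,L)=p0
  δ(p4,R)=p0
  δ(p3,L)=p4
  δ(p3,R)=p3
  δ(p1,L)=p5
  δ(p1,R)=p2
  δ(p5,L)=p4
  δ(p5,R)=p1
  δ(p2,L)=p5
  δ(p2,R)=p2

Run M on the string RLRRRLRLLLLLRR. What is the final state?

p0 → p3 → p4 → p0 → p3 → p3 → p4 → p0 → p4 → p0 → p4 → p0 → p4 → p0 → p3

p3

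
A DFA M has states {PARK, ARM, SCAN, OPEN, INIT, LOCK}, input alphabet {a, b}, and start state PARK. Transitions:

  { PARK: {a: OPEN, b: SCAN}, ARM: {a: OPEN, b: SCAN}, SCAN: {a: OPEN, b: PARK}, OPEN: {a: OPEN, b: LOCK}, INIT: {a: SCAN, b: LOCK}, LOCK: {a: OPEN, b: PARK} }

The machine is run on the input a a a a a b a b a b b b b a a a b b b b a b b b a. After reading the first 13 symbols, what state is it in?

PARK

start at PARK
read 'a': PARK → OPEN
read 'a': OPEN → OPEN
read 'a': OPEN → OPEN
read 'a': OPEN → OPEN
read 'a': OPEN → OPEN
read 'b': OPEN → LOCK
read 'a': LOCK → OPEN
read 'b': OPEN → LOCK
read 'a': LOCK → OPEN
read 'b': OPEN → LOCK
read 'b': LOCK → PARK
read 'b': PARK → SCAN
read 'b': SCAN → PARK
After 13 symbols: PARK.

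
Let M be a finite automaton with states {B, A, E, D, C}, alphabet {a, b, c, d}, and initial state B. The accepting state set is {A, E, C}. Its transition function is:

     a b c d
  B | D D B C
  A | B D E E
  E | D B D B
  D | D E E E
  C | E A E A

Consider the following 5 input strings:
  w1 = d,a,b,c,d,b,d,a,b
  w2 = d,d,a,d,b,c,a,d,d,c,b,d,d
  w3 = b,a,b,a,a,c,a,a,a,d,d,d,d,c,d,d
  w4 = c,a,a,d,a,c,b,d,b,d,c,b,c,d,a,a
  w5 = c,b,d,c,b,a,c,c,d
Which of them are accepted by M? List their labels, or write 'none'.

w1: B → C → E → B → B → C → A → E → D → E  → end E, accepted
w2: B → C → A → B → C → A → E → D → E → B → B → D → E → B  → end B, rejected
w3: B → D → D → E → D → D → E → D → D → D → E → B → C → A → E → B → C  → end C, accepted
w4: B → B → D → D → E → D → E → B → C → A → E → D → E → D → E → D → D  → end D, rejected
w5: B → B → D → E → D → E → D → E → D → E  → end E, accepted

w1, w3, w5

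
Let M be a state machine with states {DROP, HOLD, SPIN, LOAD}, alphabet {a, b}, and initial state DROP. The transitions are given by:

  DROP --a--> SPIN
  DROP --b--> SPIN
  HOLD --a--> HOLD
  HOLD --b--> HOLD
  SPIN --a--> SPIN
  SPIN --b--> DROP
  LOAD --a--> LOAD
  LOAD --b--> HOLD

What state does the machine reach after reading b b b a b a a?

start at DROP
read 'b': DROP → SPIN
read 'b': SPIN → DROP
read 'b': DROP → SPIN
read 'a': SPIN → SPIN
read 'b': SPIN → DROP
read 'a': DROP → SPIN
read 'a': SPIN → SPIN

SPIN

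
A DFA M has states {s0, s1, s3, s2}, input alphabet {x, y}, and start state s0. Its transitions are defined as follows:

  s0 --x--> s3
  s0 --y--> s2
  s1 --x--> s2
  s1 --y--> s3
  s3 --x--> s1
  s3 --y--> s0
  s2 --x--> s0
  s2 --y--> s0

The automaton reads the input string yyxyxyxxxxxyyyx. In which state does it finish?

Trace: s0 -y-> s2 -y-> s0 -x-> s3 -y-> s0 -x-> s3 -y-> s0 -x-> s3 -x-> s1 -x-> s2 -x-> s0 -x-> s3 -y-> s0 -y-> s2 -y-> s0 -x-> s3

s3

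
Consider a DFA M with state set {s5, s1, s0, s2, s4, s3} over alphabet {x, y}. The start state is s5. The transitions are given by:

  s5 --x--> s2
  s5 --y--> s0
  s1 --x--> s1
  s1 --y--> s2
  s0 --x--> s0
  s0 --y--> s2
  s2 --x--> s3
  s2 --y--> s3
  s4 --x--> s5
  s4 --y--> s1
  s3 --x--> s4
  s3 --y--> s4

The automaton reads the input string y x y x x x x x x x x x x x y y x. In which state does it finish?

start at s5
read 'y': s5 → s0
read 'x': s0 → s0
read 'y': s0 → s2
read 'x': s2 → s3
read 'x': s3 → s4
read 'x': s4 → s5
read 'x': s5 → s2
read 'x': s2 → s3
read 'x': s3 → s4
read 'x': s4 → s5
read 'x': s5 → s2
read 'x': s2 → s3
read 'x': s3 → s4
read 'x': s4 → s5
read 'y': s5 → s0
read 'y': s0 → s2
read 'x': s2 → s3

s3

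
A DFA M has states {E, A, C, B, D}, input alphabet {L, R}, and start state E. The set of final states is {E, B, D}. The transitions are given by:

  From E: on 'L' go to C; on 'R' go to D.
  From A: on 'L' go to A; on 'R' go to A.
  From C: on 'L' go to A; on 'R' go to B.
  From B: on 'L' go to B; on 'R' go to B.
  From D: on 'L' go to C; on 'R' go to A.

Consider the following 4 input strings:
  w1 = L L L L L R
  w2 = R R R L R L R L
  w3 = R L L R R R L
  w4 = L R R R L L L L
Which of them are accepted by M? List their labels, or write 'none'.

w1: E → C → A → A → A → A → A  → end A, rejected
w2: E → D → A → A → A → A → A → A → A  → end A, rejected
w3: E → D → C → A → A → A → A → A  → end A, rejected
w4: E → C → B → B → B → B → B → B → B  → end B, accepted

w4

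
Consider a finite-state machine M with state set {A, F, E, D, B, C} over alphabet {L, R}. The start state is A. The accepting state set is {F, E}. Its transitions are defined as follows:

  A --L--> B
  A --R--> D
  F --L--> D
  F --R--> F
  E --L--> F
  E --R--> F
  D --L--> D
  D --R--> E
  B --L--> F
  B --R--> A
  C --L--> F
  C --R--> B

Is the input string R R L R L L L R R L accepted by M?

start at A
read 'R': A → D
read 'R': D → E
read 'L': E → F
read 'R': F → F
read 'L': F → D
read 'L': D → D
read 'L': D → D
read 'R': D → E
read 'R': E → F
read 'L': F → D
End state D is not accepting.

No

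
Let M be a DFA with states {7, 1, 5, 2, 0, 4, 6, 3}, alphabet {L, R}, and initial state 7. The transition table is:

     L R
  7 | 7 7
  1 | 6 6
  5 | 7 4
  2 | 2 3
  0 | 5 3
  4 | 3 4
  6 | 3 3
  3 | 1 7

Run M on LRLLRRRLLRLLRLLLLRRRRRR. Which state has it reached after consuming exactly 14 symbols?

7

Trace: 7 -L-> 7 -R-> 7 -L-> 7 -L-> 7 -R-> 7 -R-> 7 -R-> 7 -L-> 7 -L-> 7 -R-> 7 -L-> 7 -L-> 7 -R-> 7 -L-> 7
After 14 symbols: 7.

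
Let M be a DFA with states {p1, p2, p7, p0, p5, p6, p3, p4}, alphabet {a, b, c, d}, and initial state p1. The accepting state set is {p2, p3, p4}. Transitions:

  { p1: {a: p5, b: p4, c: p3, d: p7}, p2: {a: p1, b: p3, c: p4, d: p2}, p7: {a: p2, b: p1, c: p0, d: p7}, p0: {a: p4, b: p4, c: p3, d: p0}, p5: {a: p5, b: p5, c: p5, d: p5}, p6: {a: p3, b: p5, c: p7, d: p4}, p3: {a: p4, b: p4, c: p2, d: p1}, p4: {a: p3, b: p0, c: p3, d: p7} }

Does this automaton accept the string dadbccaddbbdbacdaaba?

No

Trace: p1 -d-> p7 -a-> p2 -d-> p2 -b-> p3 -c-> p2 -c-> p4 -a-> p3 -d-> p1 -d-> p7 -b-> p1 -b-> p4 -d-> p7 -b-> p1 -a-> p5 -c-> p5 -d-> p5 -a-> p5 -a-> p5 -b-> p5 -a-> p5
End state p5 is not accepting.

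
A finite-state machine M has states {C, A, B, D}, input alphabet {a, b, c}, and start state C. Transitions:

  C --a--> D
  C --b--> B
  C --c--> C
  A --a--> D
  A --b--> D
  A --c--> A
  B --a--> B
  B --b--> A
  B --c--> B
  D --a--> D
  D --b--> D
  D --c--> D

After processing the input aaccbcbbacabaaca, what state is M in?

Trace: C -a-> D -a-> D -c-> D -c-> D -b-> D -c-> D -b-> D -b-> D -a-> D -c-> D -a-> D -b-> D -a-> D -a-> D -c-> D -a-> D

D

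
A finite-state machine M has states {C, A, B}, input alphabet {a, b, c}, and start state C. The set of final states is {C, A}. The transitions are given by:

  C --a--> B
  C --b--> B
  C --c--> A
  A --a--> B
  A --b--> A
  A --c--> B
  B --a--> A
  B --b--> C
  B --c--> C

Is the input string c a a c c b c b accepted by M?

C → A → B → A → B → C → B → C → B
End state B is not accepting.

No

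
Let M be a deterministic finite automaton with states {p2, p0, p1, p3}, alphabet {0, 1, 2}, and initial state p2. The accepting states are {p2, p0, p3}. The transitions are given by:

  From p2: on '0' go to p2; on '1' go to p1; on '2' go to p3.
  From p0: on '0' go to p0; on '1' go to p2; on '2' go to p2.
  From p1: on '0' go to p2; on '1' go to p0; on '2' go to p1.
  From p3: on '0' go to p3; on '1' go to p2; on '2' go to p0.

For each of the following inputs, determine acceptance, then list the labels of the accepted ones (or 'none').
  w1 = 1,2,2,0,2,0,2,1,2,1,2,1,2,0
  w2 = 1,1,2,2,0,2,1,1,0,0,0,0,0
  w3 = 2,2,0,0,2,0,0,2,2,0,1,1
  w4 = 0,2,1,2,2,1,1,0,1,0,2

w1, w2, w4

w1:
  start at p2
  read '1': p2 → p1
  read '2': p1 → p1
  read '2': p1 → p1
  read '0': p1 → p2
  read '2': p2 → p3
  read '0': p3 → p3
  read '2': p3 → p0
  read '1': p0 → p2
  read '2': p2 → p3
  read '1': p3 → p2
  read '2': p2 → p3
  read '1': p3 → p2
  read '2': p2 → p3
  read '0': p3 → p3
  end p3, accepted
w2:
  start at p2
  read '1': p2 → p1
  read '1': p1 → p0
  read '2': p0 → p2
  read '2': p2 → p3
  read '0': p3 → p3
  read '2': p3 → p0
  read '1': p0 → p2
  read '1': p2 → p1
  read '0': p1 → p2
  read '0': p2 → p2
  read '0': p2 → p2
  read '0': p2 → p2
  read '0': p2 → p2
  end p2, accepted
w3:
  start at p2
  read '2': p2 → p3
  read '2': p3 → p0
  read '0': p0 → p0
  read '0': p0 → p0
  read '2': p0 → p2
  read '0': p2 → p2
  read '0': p2 → p2
  read '2': p2 → p3
  read '2': p3 → p0
  read '0': p0 → p0
  read '1': p0 → p2
  read '1': p2 → p1
  end p1, rejected
w4:
  start at p2
  read '0': p2 → p2
  read '2': p2 → p3
  read '1': p3 → p2
  read '2': p2 → p3
  read '2': p3 → p0
  read '1': p0 → p2
  read '1': p2 → p1
  read '0': p1 → p2
  read '1': p2 → p1
  read '0': p1 → p2
  read '2': p2 → p3
  end p3, accepted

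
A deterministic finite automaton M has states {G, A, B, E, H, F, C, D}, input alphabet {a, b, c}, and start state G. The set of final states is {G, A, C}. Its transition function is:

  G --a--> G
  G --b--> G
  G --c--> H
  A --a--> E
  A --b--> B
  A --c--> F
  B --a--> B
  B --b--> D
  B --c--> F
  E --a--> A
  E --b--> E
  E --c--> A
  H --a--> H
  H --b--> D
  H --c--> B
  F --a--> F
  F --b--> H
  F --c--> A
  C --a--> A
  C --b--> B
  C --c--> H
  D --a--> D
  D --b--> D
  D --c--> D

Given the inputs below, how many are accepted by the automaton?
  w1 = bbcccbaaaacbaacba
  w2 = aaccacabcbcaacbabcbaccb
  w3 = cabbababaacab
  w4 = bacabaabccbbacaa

w1: G → G → G → H → B → F → H → H → H → H → H → B → D → D → D → D → D → D  → end D, rejected
w2: G → G → G → H → B → B → F → F → H → B → D → D → D → D → D → D → D → D → D → D → D → D → D → D  → end D, rejected
w3: G → H → H → D → D → D → D → D → D → D → D → D → D → D  → end D, rejected
w4: G → G → G → H → H → D → D → D → D → D → D → D → D → D → D → D → D  → end D, rejected

0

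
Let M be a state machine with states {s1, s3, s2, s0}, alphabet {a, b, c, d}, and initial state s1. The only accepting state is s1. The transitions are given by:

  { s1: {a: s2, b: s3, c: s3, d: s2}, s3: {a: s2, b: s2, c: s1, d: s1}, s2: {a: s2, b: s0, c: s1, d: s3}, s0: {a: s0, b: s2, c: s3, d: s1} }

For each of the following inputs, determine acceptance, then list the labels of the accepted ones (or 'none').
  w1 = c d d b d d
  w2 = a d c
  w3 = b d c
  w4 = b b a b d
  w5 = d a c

w2, w4, w5

w1: s1 → s3 → s1 → s2 → s0 → s1 → s2  → end s2, rejected
w2: s1 → s2 → s3 → s1  → end s1, accepted
w3: s1 → s3 → s1 → s3  → end s3, rejected
w4: s1 → s3 → s2 → s2 → s0 → s1  → end s1, accepted
w5: s1 → s2 → s2 → s1  → end s1, accepted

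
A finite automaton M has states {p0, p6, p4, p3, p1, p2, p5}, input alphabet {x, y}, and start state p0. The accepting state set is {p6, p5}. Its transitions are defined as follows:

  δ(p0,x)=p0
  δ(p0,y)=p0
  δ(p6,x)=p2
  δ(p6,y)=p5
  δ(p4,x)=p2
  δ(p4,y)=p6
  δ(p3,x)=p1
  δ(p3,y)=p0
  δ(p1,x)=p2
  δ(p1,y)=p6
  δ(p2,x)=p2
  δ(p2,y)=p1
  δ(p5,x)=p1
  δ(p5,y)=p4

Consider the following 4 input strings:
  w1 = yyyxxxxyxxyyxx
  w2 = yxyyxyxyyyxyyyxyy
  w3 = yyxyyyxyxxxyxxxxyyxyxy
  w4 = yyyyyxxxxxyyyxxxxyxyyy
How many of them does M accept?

w1: p0 → p0 → p0 → p0 → p0 → p0 → p0 → p0 → p0 → p0 → p0 → p0 → p0 → p0 → p0  → end p0, rejected
w2: p0 → p0 → p0 → p0 → p0 → p0 → p0 → p0 → p0 → p0 → p0 → p0 → p0 → p0 → p0 → p0 → p0 → p0  → end p0, rejected
w3: p0 → p0 → p0 → p0 → p0 → p0 → p0 → p0 → p0 → p0 → p0 → p0 → p0 → p0 → p0 → p0 → p0 → p0 → p0 → p0 → p0 → p0 → p0  → end p0, rejected
w4: p0 → p0 → p0 → p0 → p0 → p0 → p0 → p0 → p0 → p0 → p0 → p0 → p0 → p0 → p0 → p0 → p0 → p0 → p0 → p0 → p0 → p0 → p0  → end p0, rejected

0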